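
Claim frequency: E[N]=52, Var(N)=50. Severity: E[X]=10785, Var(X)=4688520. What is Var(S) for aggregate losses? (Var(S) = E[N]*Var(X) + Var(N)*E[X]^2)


Var(S) = E[N]*Var(X) + Var(N)*E[X]^2
= 52*4688520 + 50*10785^2
= 243803040 + 5815811250
= 6.0596e+09


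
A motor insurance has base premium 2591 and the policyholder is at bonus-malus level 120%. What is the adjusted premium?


adjusted = base * BM_level / 100
= 2591 * 120 / 100
= 2591 * 1.2
= 3109.2


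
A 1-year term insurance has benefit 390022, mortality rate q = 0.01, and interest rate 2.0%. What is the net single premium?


NSP = benefit * q * v
v = 1/(1+i) = 0.980392
NSP = 390022 * 0.01 * 0.980392
= 3823.7451


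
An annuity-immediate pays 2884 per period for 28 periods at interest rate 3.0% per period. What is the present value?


PV = PMT * (1 - (1+i)^(-n)) / i
= 2884 * (1 - (1+0.03)^(-28)) / 0.03
= 2884 * (1 - 0.437077) / 0.03
= 2884 * 18.764108
= 54115.6881


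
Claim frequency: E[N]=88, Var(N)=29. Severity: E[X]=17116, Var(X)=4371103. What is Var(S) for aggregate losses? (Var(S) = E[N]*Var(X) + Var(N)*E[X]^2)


Var(S) = E[N]*Var(X) + Var(N)*E[X]^2
= 88*4371103 + 29*17116^2
= 384657064 + 8495766224
= 8.8804e+09


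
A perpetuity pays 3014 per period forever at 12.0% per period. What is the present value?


PV = PMT / i
= 3014 / 0.12
= 25116.6667


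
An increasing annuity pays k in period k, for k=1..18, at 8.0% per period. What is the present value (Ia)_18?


(Ia)_n = sum_{k=1}^{n} k * v^k, v = 1/(1+i)
v = 0.925926
Sum computed term by term:
(Ia)_18 = 70.2144


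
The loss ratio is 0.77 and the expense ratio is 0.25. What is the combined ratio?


Combined ratio = loss ratio + expense ratio
= 0.77 + 0.25
= 1.02


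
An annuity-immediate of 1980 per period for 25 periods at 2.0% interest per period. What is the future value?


FV = PMT * ((1+i)^n - 1) / i
= 1980 * ((1.02)^25 - 1) / 0.02
= 1980 * (1.640606 - 1) / 0.02
= 63419.9935


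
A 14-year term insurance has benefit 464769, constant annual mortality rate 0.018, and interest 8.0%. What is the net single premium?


NSP = benefit * sum_{k=0}^{n-1} k_p_x * q * v^(k+1)
With constant q=0.018, v=0.925926
Sum = 0.135181
NSP = 464769 * 0.135181
= 62827.9184


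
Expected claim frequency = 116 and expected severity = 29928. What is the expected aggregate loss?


E[S] = E[N] * E[X]
= 116 * 29928
= 3.4716e+06


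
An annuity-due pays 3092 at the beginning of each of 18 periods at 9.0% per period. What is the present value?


PV_due = PMT * (1-(1+i)^(-n))/i * (1+i)
PV_immediate = 27072.3928
PV_due = 27072.3928 * 1.09
= 29508.9082


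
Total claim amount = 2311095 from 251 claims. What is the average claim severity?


severity = total / number
= 2311095 / 251
= 9207.5498


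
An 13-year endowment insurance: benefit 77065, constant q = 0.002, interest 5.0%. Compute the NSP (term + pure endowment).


Term component = 1432.5279
Pure endowment = 13_p_x * v^13 * benefit = 0.97431 * 0.530321 * 77065 = 39819.2735
NSP = 41251.8014


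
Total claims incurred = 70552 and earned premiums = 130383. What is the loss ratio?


Loss ratio = claims / premiums
= 70552 / 130383
= 0.5411


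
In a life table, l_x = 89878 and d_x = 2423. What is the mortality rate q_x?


q_x = d_x / l_x
= 2423 / 89878
= 0.027


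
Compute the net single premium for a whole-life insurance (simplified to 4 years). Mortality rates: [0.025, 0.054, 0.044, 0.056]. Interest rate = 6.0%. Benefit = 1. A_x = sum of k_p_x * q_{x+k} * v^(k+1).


v = 0.943396
Year 0: k_p_x=1.0, q=0.025, term=0.023585
Year 1: k_p_x=0.975, q=0.054, term=0.046858
Year 2: k_p_x=0.92235, q=0.044, term=0.034075
Year 3: k_p_x=0.881767, q=0.056, term=0.039113
A_x = 0.1436


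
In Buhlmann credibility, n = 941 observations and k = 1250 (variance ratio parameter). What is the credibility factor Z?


Z = n / (n + k)
= 941 / (941 + 1250)
= 941 / 2191
= 0.4295


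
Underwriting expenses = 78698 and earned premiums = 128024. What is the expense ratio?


Expense ratio = expenses / premiums
= 78698 / 128024
= 0.6147


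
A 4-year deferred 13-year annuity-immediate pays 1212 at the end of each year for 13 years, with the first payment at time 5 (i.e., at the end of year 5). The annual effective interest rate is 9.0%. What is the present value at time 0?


PV at time 4 of the 13-year annuity-immediate:
a_n = 1212 * (1-(1+0.09)^(-13))/0.09 = 9074.1276
Discount back 4 years to time 0:
PV = 9074.1276 * (1+0.09)^(-4)
= 9074.1276 * 0.708425
= 6428.3407


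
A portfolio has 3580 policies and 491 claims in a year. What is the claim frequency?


frequency = claims / policies
= 491 / 3580
= 0.1372


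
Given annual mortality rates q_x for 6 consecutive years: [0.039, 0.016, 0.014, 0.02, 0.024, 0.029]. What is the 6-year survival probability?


p_k = 1 - q_k for each year
Survival = product of (1 - q_k)
= 0.961 * 0.984 * 0.986 * 0.98 * 0.976 * 0.971
= 0.8659


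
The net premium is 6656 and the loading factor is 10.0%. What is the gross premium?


Gross = net * (1 + loading)
= 6656 * (1 + 0.1)
= 6656 * 1.1
= 7321.6


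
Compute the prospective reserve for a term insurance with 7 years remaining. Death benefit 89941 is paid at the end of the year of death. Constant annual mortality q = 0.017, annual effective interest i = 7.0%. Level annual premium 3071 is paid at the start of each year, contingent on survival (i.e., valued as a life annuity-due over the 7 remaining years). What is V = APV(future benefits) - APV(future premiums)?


v = 1/(1+i) = 0.934579
APV(future benefits) per unit = sum_{k=0}^{6} k_p_x * q * v^(k+1) = 0.087478
APV(future benefits) = 89941 * 0.087478 = 7867.8898
Life annuity-due factor ä_{x:7} = sum_{k=0}^{6} k_p_x * v^k = 5.50599
APV(future premiums) = 3071 * 5.50599 = 16908.895
V = 7867.8898 - 16908.895
= -9041.0053


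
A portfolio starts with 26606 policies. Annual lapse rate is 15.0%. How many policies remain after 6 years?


remaining = initial * (1 - lapse)^years
= 26606 * (1 - 0.15)^6
= 26606 * 0.37715
= 10034.44


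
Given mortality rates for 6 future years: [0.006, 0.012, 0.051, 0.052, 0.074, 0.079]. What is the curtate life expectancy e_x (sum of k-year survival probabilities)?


e_x = sum_{k=1}^{n} k_p_x
k_p_x values:
  1_p_x = 0.994
  2_p_x = 0.982072
  3_p_x = 0.931986
  4_p_x = 0.883523
  5_p_x = 0.818142
  6_p_x = 0.753509
e_x = 5.3632


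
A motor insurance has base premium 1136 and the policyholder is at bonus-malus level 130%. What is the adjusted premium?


adjusted = base * BM_level / 100
= 1136 * 130 / 100
= 1136 * 1.3
= 1476.8


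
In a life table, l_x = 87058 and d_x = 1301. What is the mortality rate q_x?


q_x = d_x / l_x
= 1301 / 87058
= 0.0149


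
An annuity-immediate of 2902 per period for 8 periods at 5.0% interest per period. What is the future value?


FV = PMT * ((1+i)^n - 1) / i
= 2902 * ((1.05)^8 - 1) / 0.05
= 2902 * (1.477455 - 1) / 0.05
= 27711.514


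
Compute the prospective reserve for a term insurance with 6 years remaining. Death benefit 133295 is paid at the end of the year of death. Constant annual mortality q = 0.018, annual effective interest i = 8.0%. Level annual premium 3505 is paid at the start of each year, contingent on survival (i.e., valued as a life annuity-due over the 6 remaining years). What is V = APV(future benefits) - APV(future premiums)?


v = 1/(1+i) = 0.925926
APV(future benefits) per unit = sum_{k=0}^{5} k_p_x * q * v^(k+1) = 0.079879
APV(future benefits) = 133295 * 0.079879 = 10647.5156
Life annuity-due factor ä_{x:6} = sum_{k=0}^{5} k_p_x * v^k = 4.79276
APV(future premiums) = 3505 * 4.79276 = 16798.6236
V = 10647.5156 - 16798.6236
= -6151.108


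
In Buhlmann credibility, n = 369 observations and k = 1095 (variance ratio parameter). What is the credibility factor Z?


Z = n / (n + k)
= 369 / (369 + 1095)
= 369 / 1464
= 0.252


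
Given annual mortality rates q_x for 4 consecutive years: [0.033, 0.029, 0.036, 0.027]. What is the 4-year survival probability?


p_k = 1 - q_k for each year
Survival = product of (1 - q_k)
= 0.967 * 0.971 * 0.964 * 0.973
= 0.8807


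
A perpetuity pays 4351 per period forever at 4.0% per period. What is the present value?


PV = PMT / i
= 4351 / 0.04
= 108775.0


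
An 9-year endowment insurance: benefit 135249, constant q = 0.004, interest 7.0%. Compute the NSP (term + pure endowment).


Term component = 3475.0766
Pure endowment = 9_p_x * v^9 * benefit = 0.964571 * 0.543934 * 135249 = 70960.0821
NSP = 74435.1588


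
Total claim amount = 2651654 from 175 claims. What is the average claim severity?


severity = total / number
= 2651654 / 175
= 15152.3086


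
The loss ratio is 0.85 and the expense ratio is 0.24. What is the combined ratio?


Combined ratio = loss ratio + expense ratio
= 0.85 + 0.24
= 1.09


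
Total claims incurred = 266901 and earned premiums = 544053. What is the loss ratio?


Loss ratio = claims / premiums
= 266901 / 544053
= 0.4906


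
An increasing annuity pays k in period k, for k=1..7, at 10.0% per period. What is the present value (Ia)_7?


(Ia)_n = sum_{k=1}^{n} k * v^k, v = 1/(1+i)
v = 0.909091
Sum computed term by term:
(Ia)_7 = 17.6315


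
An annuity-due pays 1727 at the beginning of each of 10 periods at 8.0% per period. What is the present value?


PV_due = PMT * (1-(1+i)^(-n))/i * (1+i)
PV_immediate = 11588.3106
PV_due = 11588.3106 * 1.08
= 12515.3754


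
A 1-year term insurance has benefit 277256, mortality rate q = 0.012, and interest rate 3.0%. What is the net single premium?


NSP = benefit * q * v
v = 1/(1+i) = 0.970874
NSP = 277256 * 0.012 * 0.970874
= 3230.167


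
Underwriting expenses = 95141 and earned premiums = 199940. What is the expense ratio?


Expense ratio = expenses / premiums
= 95141 / 199940
= 0.4758


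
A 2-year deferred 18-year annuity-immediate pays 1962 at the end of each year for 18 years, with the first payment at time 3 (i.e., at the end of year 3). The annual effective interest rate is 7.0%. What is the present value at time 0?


PV at time 2 of the 18-year annuity-immediate:
a_n = 1962 * (1-(1+0.07)^(-18))/0.07 = 19735.9285
Discount back 2 years to time 0:
PV = 19735.9285 * (1+0.07)^(-2)
= 19735.9285 * 0.873439
= 17238.1243


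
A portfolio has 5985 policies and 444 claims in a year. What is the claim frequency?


frequency = claims / policies
= 444 / 5985
= 0.0742


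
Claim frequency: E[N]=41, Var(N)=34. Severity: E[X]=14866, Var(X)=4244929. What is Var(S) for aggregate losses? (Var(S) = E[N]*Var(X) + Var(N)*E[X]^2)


Var(S) = E[N]*Var(X) + Var(N)*E[X]^2
= 41*4244929 + 34*14866^2
= 174042089 + 7513930504
= 7.6880e+09


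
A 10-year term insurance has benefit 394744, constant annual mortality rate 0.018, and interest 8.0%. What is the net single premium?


NSP = benefit * sum_{k=0}^{n-1} k_p_x * q * v^(k+1)
With constant q=0.018, v=0.925926
Sum = 0.112728
NSP = 394744 * 0.112728
= 44498.7606


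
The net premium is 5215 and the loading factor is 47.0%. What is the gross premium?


Gross = net * (1 + loading)
= 5215 * (1 + 0.47)
= 5215 * 1.47
= 7666.05


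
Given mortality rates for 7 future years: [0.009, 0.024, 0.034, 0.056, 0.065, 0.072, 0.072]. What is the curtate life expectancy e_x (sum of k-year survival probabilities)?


e_x = sum_{k=1}^{n} k_p_x
k_p_x values:
  1_p_x = 0.991
  2_p_x = 0.967216
  3_p_x = 0.934331
  4_p_x = 0.882008
  5_p_x = 0.824678
  6_p_x = 0.765301
  7_p_x = 0.710199
e_x = 6.0747


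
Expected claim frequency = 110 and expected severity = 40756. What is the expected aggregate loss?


E[S] = E[N] * E[X]
= 110 * 40756
= 4.4832e+06


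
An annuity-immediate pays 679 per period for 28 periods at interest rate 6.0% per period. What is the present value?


PV = PMT * (1 - (1+i)^(-n)) / i
= 679 * (1 - (1+0.06)^(-28)) / 0.06
= 679 * (1 - 0.19563) / 0.06
= 679 * 13.406164
= 9102.7855


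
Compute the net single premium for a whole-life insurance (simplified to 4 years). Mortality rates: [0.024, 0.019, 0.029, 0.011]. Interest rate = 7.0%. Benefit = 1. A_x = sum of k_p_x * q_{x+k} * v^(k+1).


v = 0.934579
Year 0: k_p_x=1.0, q=0.024, term=0.02243
Year 1: k_p_x=0.976, q=0.019, term=0.016197
Year 2: k_p_x=0.957456, q=0.029, term=0.022666
Year 3: k_p_x=0.92969, q=0.011, term=0.007802
A_x = 0.0691


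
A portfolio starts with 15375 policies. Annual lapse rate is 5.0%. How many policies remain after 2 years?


remaining = initial * (1 - lapse)^years
= 15375 * (1 - 0.05)^2
= 15375 * 0.9025
= 13875.9375


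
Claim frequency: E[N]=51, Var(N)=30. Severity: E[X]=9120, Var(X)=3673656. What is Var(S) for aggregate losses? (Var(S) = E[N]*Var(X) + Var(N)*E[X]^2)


Var(S) = E[N]*Var(X) + Var(N)*E[X]^2
= 51*3673656 + 30*9120^2
= 187356456 + 2495232000
= 2.6826e+09


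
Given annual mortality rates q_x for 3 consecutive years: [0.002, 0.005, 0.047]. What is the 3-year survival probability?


p_k = 1 - q_k for each year
Survival = product of (1 - q_k)
= 0.998 * 0.995 * 0.953
= 0.9463


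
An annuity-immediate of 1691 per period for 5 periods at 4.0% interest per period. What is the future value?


FV = PMT * ((1+i)^n - 1) / i
= 1691 * ((1.04)^5 - 1) / 0.04
= 1691 * (1.216653 - 1) / 0.04
= 9159.0014


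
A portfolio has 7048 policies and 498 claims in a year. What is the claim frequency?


frequency = claims / policies
= 498 / 7048
= 0.0707


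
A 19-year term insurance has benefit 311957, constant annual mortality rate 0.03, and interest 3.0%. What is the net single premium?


NSP = benefit * sum_{k=0}^{n-1} k_p_x * q * v^(k+1)
With constant q=0.03, v=0.970874
Sum = 0.340145
NSP = 311957 * 0.340145
= 106110.6756


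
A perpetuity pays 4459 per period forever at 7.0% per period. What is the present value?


PV = PMT / i
= 4459 / 0.07
= 63700.0


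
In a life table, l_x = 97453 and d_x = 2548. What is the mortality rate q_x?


q_x = d_x / l_x
= 2548 / 97453
= 0.0261


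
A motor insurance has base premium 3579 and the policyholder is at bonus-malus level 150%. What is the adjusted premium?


adjusted = base * BM_level / 100
= 3579 * 150 / 100
= 3579 * 1.5
= 5368.5


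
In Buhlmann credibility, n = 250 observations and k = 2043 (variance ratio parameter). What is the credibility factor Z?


Z = n / (n + k)
= 250 / (250 + 2043)
= 250 / 2293
= 0.109


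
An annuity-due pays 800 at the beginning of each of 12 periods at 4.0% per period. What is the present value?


PV_due = PMT * (1-(1+i)^(-n))/i * (1+i)
PV_immediate = 7508.059
PV_due = 7508.059 * 1.04
= 7808.3814


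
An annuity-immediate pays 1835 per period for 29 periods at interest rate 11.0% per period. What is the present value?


PV = PMT * (1 - (1+i)^(-n)) / i
= 1835 * (1 - (1+0.11)^(-29)) / 0.11
= 1835 * (1 - 0.048488) / 0.11
= 1835 * 8.65011
= 15872.9514


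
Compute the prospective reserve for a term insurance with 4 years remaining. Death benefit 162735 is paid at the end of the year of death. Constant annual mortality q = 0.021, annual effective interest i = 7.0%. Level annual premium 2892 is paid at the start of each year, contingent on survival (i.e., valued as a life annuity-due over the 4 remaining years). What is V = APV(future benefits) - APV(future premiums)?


v = 1/(1+i) = 0.934579
APV(future benefits) per unit = sum_{k=0}^{3} k_p_x * q * v^(k+1) = 0.069046
APV(future benefits) = 162735 * 0.069046 = 11236.1311
Life annuity-due factor ä_{x:4} = sum_{k=0}^{3} k_p_x * v^k = 3.518036
APV(future premiums) = 2892 * 3.518036 = 10174.1609
V = 11236.1311 - 10174.1609
= 1061.9702


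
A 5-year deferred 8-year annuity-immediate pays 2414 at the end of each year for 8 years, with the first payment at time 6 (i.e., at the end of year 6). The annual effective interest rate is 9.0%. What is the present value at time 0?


PV at time 5 of the 8-year annuity-immediate:
a_n = 2414 * (1-(1+0.09)^(-8))/0.09 = 13361.0533
Discount back 5 years to time 0:
PV = 13361.0533 * (1+0.09)^(-5)
= 13361.0533 * 0.649931
= 8683.7679


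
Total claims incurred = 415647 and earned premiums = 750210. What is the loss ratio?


Loss ratio = claims / premiums
= 415647 / 750210
= 0.554


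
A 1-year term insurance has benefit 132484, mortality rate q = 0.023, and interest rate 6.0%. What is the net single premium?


NSP = benefit * q * v
v = 1/(1+i) = 0.943396
NSP = 132484 * 0.023 * 0.943396
= 2874.6528


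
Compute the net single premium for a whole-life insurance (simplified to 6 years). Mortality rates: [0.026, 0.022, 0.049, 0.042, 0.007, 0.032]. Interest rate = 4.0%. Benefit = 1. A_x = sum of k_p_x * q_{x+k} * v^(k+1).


v = 0.961538
Year 0: k_p_x=1.0, q=0.026, term=0.025
Year 1: k_p_x=0.974, q=0.022, term=0.019811
Year 2: k_p_x=0.952572, q=0.049, term=0.041495
Year 3: k_p_x=0.905896, q=0.042, term=0.032523
Year 4: k_p_x=0.867848, q=0.007, term=0.004993
Year 5: k_p_x=0.861773, q=0.032, term=0.021794
A_x = 0.1456


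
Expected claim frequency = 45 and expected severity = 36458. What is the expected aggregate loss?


E[S] = E[N] * E[X]
= 45 * 36458
= 1.6406e+06


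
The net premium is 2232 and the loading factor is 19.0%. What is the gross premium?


Gross = net * (1 + loading)
= 2232 * (1 + 0.19)
= 2232 * 1.19
= 2656.08


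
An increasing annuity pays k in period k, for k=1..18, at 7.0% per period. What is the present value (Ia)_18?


(Ia)_n = sum_{k=1}^{n} k * v^k, v = 1/(1+i)
v = 0.934579
Sum computed term by term:
(Ia)_18 = 77.681


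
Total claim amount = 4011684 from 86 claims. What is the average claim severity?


severity = total / number
= 4011684 / 86
= 46647.4884


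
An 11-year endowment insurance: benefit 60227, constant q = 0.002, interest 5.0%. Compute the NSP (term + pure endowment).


Term component = 991.5583
Pure endowment = 11_p_x * v^11 * benefit = 0.978219 * 0.584679 * 60227 = 34446.4837
NSP = 35438.042


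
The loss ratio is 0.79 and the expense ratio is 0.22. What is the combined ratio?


Combined ratio = loss ratio + expense ratio
= 0.79 + 0.22
= 1.01


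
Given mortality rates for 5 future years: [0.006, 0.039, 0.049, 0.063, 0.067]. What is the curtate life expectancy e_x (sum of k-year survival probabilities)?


e_x = sum_{k=1}^{n} k_p_x
k_p_x values:
  1_p_x = 0.994
  2_p_x = 0.955234
  3_p_x = 0.908428
  4_p_x = 0.851197
  5_p_x = 0.794166
e_x = 4.503


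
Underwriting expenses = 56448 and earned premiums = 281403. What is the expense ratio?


Expense ratio = expenses / premiums
= 56448 / 281403
= 0.2006


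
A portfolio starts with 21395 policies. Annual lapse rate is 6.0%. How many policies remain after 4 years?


remaining = initial * (1 - lapse)^years
= 21395 * (1 - 0.06)^4
= 21395 * 0.780749
= 16704.124


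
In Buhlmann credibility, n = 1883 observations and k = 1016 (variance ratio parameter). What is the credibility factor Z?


Z = n / (n + k)
= 1883 / (1883 + 1016)
= 1883 / 2899
= 0.6495


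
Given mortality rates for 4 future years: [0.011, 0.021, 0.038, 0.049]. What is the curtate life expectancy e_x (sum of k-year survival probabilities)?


e_x = sum_{k=1}^{n} k_p_x
k_p_x values:
  1_p_x = 0.989
  2_p_x = 0.968231
  3_p_x = 0.931438
  4_p_x = 0.885798
e_x = 3.7745


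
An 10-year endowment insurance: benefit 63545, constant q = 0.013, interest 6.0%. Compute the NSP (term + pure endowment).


Term component = 5772.341
Pure endowment = 10_p_x * v^10 * benefit = 0.877347 * 0.558395 * 63545 = 31131.0851
NSP = 36903.4261


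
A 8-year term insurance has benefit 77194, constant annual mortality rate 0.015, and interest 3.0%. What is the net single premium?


NSP = benefit * sum_{k=0}^{n-1} k_p_x * q * v^(k+1)
With constant q=0.015, v=0.970874
Sum = 0.100164
NSP = 77194 * 0.100164
= 7732.0863


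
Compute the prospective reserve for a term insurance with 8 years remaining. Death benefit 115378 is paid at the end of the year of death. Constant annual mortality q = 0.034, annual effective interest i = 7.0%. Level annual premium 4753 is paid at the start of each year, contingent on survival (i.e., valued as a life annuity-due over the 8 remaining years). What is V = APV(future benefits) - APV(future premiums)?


v = 1/(1+i) = 0.934579
APV(future benefits) per unit = sum_{k=0}^{7} k_p_x * q * v^(k+1) = 0.182648
APV(future benefits) = 115378 * 0.182648 = 21073.5206
Life annuity-due factor ä_{x:8} = sum_{k=0}^{7} k_p_x * v^k = 5.748029
APV(future premiums) = 4753 * 5.748029 = 27320.3818
V = 21073.5206 - 27320.3818
= -6246.8612


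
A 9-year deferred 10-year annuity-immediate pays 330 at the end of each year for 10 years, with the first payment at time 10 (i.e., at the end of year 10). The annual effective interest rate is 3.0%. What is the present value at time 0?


PV at time 9 of the 10-year annuity-immediate:
a_n = 330 * (1-(1+0.03)^(-10))/0.03 = 2814.9669
Discount back 9 years to time 0:
PV = 2814.9669 * (1+0.03)^(-9)
= 2814.9669 * 0.766417
= 2157.4378


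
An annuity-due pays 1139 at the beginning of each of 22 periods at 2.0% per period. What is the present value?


PV_due = PMT * (1-(1+i)^(-n))/i * (1+i)
PV_immediate = 20112.5169
PV_due = 20112.5169 * 1.02
= 20514.7672


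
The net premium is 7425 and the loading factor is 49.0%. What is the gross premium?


Gross = net * (1 + loading)
= 7425 * (1 + 0.49)
= 7425 * 1.49
= 11063.25


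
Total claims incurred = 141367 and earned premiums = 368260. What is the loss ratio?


Loss ratio = claims / premiums
= 141367 / 368260
= 0.3839


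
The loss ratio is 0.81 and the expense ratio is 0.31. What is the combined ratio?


Combined ratio = loss ratio + expense ratio
= 0.81 + 0.31
= 1.12


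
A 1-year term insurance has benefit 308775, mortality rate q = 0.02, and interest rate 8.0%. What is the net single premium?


NSP = benefit * q * v
v = 1/(1+i) = 0.925926
NSP = 308775 * 0.02 * 0.925926
= 5718.0556


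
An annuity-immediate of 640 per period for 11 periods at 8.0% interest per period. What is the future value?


FV = PMT * ((1+i)^n - 1) / i
= 640 * ((1.08)^11 - 1) / 0.08
= 640 * (2.331639 - 1) / 0.08
= 10653.112


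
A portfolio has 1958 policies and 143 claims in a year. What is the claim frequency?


frequency = claims / policies
= 143 / 1958
= 0.073


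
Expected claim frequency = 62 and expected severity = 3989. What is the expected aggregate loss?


E[S] = E[N] * E[X]
= 62 * 3989
= 247318


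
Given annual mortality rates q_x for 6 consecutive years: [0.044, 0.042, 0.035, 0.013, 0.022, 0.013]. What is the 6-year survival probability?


p_k = 1 - q_k for each year
Survival = product of (1 - q_k)
= 0.956 * 0.958 * 0.965 * 0.987 * 0.978 * 0.987
= 0.842


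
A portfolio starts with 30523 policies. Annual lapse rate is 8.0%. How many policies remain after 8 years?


remaining = initial * (1 - lapse)^years
= 30523 * (1 - 0.08)^8
= 30523 * 0.513219
= 15664.9797


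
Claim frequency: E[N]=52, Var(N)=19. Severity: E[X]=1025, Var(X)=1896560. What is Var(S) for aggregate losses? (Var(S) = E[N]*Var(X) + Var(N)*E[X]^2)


Var(S) = E[N]*Var(X) + Var(N)*E[X]^2
= 52*1896560 + 19*1025^2
= 98621120 + 19961875
= 1.1858e+08


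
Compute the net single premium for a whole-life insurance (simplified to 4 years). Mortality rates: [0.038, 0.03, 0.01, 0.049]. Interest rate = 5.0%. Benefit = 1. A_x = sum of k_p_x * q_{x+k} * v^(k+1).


v = 0.952381
Year 0: k_p_x=1.0, q=0.038, term=0.03619
Year 1: k_p_x=0.962, q=0.03, term=0.026177
Year 2: k_p_x=0.93314, q=0.01, term=0.008061
Year 3: k_p_x=0.923809, q=0.049, term=0.037241
A_x = 0.1077


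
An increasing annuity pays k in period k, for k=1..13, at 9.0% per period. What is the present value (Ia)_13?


(Ia)_n = sum_{k=1}^{n} k * v^k, v = 1/(1+i)
v = 0.917431
Sum computed term by term:
(Ia)_13 = 43.56


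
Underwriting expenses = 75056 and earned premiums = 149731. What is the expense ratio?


Expense ratio = expenses / premiums
= 75056 / 149731
= 0.5013


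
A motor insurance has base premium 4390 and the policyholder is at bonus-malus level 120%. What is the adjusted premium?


adjusted = base * BM_level / 100
= 4390 * 120 / 100
= 4390 * 1.2
= 5268.0


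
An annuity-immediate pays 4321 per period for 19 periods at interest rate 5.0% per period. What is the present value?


PV = PMT * (1 - (1+i)^(-n)) / i
= 4321 * (1 - (1+0.05)^(-19)) / 0.05
= 4321 * (1 - 0.395734) / 0.05
= 4321 * 12.085321
= 52220.6714


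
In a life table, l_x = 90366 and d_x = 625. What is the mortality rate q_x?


q_x = d_x / l_x
= 625 / 90366
= 0.0069


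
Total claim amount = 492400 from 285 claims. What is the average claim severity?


severity = total / number
= 492400 / 285
= 1727.7193


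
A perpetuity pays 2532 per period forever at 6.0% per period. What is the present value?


PV = PMT / i
= 2532 / 0.06
= 42200.0


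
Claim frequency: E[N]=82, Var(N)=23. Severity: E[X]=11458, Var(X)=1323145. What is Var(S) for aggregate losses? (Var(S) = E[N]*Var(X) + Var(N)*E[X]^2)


Var(S) = E[N]*Var(X) + Var(N)*E[X]^2
= 82*1323145 + 23*11458^2
= 108497890 + 3019572572
= 3.1281e+09


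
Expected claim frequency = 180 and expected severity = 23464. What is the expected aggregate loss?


E[S] = E[N] * E[X]
= 180 * 23464
= 4.2235e+06


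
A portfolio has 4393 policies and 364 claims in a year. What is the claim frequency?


frequency = claims / policies
= 364 / 4393
= 0.0829


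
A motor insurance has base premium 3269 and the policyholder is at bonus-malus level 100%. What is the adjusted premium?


adjusted = base * BM_level / 100
= 3269 * 100 / 100
= 3269 * 1.0
= 3269.0


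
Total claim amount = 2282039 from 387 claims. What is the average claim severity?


severity = total / number
= 2282039 / 387
= 5896.7416


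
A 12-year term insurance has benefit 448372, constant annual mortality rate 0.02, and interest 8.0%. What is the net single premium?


NSP = benefit * sum_{k=0}^{n-1} k_p_x * q * v^(k+1)
With constant q=0.02, v=0.925926
Sum = 0.137676
NSP = 448372 * 0.137676
= 61729.9014


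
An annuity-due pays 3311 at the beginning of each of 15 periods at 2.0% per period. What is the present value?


PV_due = PMT * (1-(1+i)^(-n))/i * (1+i)
PV_immediate = 42543.9115
PV_due = 42543.9115 * 1.02
= 43394.7897


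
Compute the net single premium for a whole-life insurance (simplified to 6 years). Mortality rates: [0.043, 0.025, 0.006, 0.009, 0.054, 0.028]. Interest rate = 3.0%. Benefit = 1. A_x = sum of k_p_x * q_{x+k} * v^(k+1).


v = 0.970874
Year 0: k_p_x=1.0, q=0.043, term=0.041748
Year 1: k_p_x=0.957, q=0.025, term=0.022552
Year 2: k_p_x=0.933075, q=0.006, term=0.005123
Year 3: k_p_x=0.927477, q=0.009, term=0.007416
Year 4: k_p_x=0.919129, q=0.054, term=0.042814
Year 5: k_p_x=0.869496, q=0.028, term=0.020389
A_x = 0.14


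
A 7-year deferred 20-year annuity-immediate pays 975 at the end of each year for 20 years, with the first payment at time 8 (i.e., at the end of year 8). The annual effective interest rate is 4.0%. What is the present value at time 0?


PV at time 7 of the 20-year annuity-immediate:
a_n = 975 * (1-(1+0.04)^(-20))/0.04 = 13250.5682
Discount back 7 years to time 0:
PV = 13250.5682 * (1+0.04)^(-7)
= 13250.5682 * 0.759918
= 10069.3428


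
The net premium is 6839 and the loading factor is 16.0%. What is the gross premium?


Gross = net * (1 + loading)
= 6839 * (1 + 0.16)
= 6839 * 1.16
= 7933.24


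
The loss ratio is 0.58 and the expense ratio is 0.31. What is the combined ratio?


Combined ratio = loss ratio + expense ratio
= 0.58 + 0.31
= 0.89


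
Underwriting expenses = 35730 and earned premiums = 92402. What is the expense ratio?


Expense ratio = expenses / premiums
= 35730 / 92402
= 0.3867


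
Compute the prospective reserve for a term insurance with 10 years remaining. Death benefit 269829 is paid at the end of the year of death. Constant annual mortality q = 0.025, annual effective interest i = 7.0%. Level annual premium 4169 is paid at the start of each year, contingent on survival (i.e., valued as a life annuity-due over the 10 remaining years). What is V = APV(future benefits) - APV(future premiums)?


v = 1/(1+i) = 0.934579
APV(future benefits) per unit = sum_{k=0}^{9} k_p_x * q * v^(k+1) = 0.159304
APV(future benefits) = 269829 * 0.159304 = 42984.7103
Life annuity-due factor ä_{x:10} = sum_{k=0}^{9} k_p_x * v^k = 6.818191
APV(future premiums) = 4169 * 6.818191 = 28425.0374
V = 42984.7103 - 28425.0374
= 14559.6729


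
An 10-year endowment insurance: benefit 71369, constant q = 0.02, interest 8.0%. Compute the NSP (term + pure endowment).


Term component = 8871.6976
Pure endowment = 10_p_x * v^10 * benefit = 0.817073 * 0.463193 * 71369 = 27010.5118
NSP = 35882.2095


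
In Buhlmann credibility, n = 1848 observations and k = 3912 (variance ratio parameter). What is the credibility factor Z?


Z = n / (n + k)
= 1848 / (1848 + 3912)
= 1848 / 5760
= 0.3208


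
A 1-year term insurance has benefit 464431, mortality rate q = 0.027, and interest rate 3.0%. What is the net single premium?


NSP = benefit * q * v
v = 1/(1+i) = 0.970874
NSP = 464431 * 0.027 * 0.970874
= 12174.4049


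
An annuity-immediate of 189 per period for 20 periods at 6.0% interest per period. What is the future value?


FV = PMT * ((1+i)^n - 1) / i
= 189 * ((1.06)^20 - 1) / 0.06
= 189 * (3.207135 - 1) / 0.06
= 6952.4767


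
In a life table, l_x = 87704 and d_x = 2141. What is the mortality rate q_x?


q_x = d_x / l_x
= 2141 / 87704
= 0.0244


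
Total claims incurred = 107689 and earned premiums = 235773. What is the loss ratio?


Loss ratio = claims / premiums
= 107689 / 235773
= 0.4567


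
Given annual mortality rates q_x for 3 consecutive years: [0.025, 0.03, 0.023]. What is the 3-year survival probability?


p_k = 1 - q_k for each year
Survival = product of (1 - q_k)
= 0.975 * 0.97 * 0.977
= 0.924


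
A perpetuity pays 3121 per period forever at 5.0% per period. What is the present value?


PV = PMT / i
= 3121 / 0.05
= 62420.0


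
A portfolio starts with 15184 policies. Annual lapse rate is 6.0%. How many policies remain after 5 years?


remaining = initial * (1 - lapse)^years
= 15184 * (1 - 0.06)^5
= 15184 * 0.733904
= 11143.5987


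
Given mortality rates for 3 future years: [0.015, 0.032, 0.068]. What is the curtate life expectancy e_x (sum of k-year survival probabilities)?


e_x = sum_{k=1}^{n} k_p_x
k_p_x values:
  1_p_x = 0.985
  2_p_x = 0.95348
  3_p_x = 0.888643
e_x = 2.8271


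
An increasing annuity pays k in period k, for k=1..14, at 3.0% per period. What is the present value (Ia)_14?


(Ia)_n = sum_{k=1}^{n} k * v^k, v = 1/(1+i)
v = 0.970874
Sum computed term by term:
(Ia)_14 = 79.3102


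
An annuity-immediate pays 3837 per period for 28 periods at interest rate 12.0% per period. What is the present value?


PV = PMT * (1 - (1+i)^(-n)) / i
= 3837 * (1 - (1+0.12)^(-28)) / 0.12
= 3837 * (1 - 0.041869) / 0.12
= 3837 * 7.984423
= 30636.2302


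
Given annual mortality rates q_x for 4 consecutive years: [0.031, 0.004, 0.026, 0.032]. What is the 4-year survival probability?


p_k = 1 - q_k for each year
Survival = product of (1 - q_k)
= 0.969 * 0.996 * 0.974 * 0.968
= 0.9099


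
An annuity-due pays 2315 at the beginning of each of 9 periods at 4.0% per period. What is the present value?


PV_due = PMT * (1-(1+i)^(-n))/i * (1+i)
PV_immediate = 17212.7927
PV_due = 17212.7927 * 1.04
= 17901.3044


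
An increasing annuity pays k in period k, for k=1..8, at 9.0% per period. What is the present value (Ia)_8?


(Ia)_n = sum_{k=1}^{n} k * v^k, v = 1/(1+i)
v = 0.917431
Sum computed term by term:
(Ia)_8 = 22.4225


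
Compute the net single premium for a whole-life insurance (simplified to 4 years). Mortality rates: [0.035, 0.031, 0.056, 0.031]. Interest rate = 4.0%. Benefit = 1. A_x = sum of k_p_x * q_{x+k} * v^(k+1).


v = 0.961538
Year 0: k_p_x=1.0, q=0.035, term=0.033654
Year 1: k_p_x=0.965, q=0.031, term=0.027658
Year 2: k_p_x=0.935085, q=0.056, term=0.046552
Year 3: k_p_x=0.88272, q=0.031, term=0.023391
A_x = 0.1313


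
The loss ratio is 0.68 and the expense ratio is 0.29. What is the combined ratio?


Combined ratio = loss ratio + expense ratio
= 0.68 + 0.29
= 0.97


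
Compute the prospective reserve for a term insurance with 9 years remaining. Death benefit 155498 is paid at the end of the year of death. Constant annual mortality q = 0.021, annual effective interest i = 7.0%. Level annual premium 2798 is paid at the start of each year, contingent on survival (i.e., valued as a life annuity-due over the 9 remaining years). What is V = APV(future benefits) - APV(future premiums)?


v = 1/(1+i) = 0.934579
APV(future benefits) per unit = sum_{k=0}^{8} k_p_x * q * v^(k+1) = 0.127072
APV(future benefits) = 155498 * 0.127072 = 19759.4058
Life annuity-due factor ä_{x:9} = sum_{k=0}^{8} k_p_x * v^k = 6.474609
APV(future premiums) = 2798 * 6.474609 = 18115.9564
V = 19759.4058 - 18115.9564
= 1643.4494


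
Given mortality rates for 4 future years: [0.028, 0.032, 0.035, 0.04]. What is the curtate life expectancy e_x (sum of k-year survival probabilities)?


e_x = sum_{k=1}^{n} k_p_x
k_p_x values:
  1_p_x = 0.972
  2_p_x = 0.940896
  3_p_x = 0.907965
  4_p_x = 0.871646
e_x = 3.6925


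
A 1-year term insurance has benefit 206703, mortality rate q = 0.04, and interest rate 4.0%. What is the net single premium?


NSP = benefit * q * v
v = 1/(1+i) = 0.961538
NSP = 206703 * 0.04 * 0.961538
= 7950.1154


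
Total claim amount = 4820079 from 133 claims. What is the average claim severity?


severity = total / number
= 4820079 / 133
= 36241.1955


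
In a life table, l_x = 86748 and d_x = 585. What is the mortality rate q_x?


q_x = d_x / l_x
= 585 / 86748
= 0.0067


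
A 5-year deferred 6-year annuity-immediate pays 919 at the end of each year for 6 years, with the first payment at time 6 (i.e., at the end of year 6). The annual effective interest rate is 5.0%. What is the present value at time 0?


PV at time 5 of the 6-year annuity-immediate:
a_n = 919 * (1-(1+0.05)^(-6))/0.05 = 4664.561
Discount back 5 years to time 0:
PV = 4664.561 * (1+0.05)^(-5)
= 4664.561 * 0.783526
= 3654.8056


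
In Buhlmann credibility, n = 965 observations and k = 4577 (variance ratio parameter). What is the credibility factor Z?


Z = n / (n + k)
= 965 / (965 + 4577)
= 965 / 5542
= 0.1741


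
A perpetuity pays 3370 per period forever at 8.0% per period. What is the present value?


PV = PMT / i
= 3370 / 0.08
= 42125.0


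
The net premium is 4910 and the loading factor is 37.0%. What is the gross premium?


Gross = net * (1 + loading)
= 4910 * (1 + 0.37)
= 4910 * 1.37
= 6726.7


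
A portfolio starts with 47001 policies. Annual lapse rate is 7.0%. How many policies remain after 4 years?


remaining = initial * (1 - lapse)^years
= 47001 * (1 - 0.07)^4
= 47001 * 0.748052
= 35159.1925


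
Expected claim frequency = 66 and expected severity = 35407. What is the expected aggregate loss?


E[S] = E[N] * E[X]
= 66 * 35407
= 2.3369e+06


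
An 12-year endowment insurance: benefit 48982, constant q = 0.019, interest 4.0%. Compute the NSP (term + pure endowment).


Term component = 7947.3909
Pure endowment = 12_p_x * v^12 * benefit = 0.79438 * 0.624597 * 48982 = 24303.2599
NSP = 32250.6508


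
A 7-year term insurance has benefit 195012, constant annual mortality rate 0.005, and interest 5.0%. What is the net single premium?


NSP = benefit * sum_{k=0}^{n-1} k_p_x * q * v^(k+1)
With constant q=0.005, v=0.952381
Sum = 0.028529
NSP = 195012 * 0.028529
= 5563.5594


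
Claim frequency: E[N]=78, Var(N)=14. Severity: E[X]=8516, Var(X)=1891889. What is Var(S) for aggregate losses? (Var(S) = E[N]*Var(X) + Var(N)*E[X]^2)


Var(S) = E[N]*Var(X) + Var(N)*E[X]^2
= 78*1891889 + 14*8516^2
= 147567342 + 1015311584
= 1.1629e+09


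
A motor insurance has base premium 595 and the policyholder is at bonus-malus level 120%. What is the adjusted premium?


adjusted = base * BM_level / 100
= 595 * 120 / 100
= 595 * 1.2
= 714.0


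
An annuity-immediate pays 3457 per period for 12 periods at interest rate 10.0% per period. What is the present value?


PV = PMT * (1 - (1+i)^(-n)) / i
= 3457 * (1 - (1+0.1)^(-12)) / 0.1
= 3457 * (1 - 0.318631) / 0.1
= 3457 * 6.813692
= 23554.9326


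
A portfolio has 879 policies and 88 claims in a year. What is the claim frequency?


frequency = claims / policies
= 88 / 879
= 0.1001


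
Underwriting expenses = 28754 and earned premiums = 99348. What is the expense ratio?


Expense ratio = expenses / premiums
= 28754 / 99348
= 0.2894


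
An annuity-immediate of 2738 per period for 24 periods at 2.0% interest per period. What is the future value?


FV = PMT * ((1+i)^n - 1) / i
= 2738 * ((1.02)^24 - 1) / 0.02
= 2738 * (1.608437 - 1) / 0.02
= 83295.0595


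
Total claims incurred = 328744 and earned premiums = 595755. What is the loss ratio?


Loss ratio = claims / premiums
= 328744 / 595755
= 0.5518


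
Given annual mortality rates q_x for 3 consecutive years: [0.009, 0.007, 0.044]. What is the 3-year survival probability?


p_k = 1 - q_k for each year
Survival = product of (1 - q_k)
= 0.991 * 0.993 * 0.956
= 0.9408


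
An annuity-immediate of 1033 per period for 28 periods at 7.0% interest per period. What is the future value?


FV = PMT * ((1+i)^n - 1) / i
= 1033 * ((1.07)^28 - 1) / 0.07
= 1033 * (6.648838 - 1) / 0.07
= 83360.7147


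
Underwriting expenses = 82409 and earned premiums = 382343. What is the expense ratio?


Expense ratio = expenses / premiums
= 82409 / 382343
= 0.2155


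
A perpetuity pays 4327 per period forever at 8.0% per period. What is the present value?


PV = PMT / i
= 4327 / 0.08
= 54087.5


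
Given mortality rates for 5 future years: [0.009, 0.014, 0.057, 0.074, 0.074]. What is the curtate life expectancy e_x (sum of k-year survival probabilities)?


e_x = sum_{k=1}^{n} k_p_x
k_p_x values:
  1_p_x = 0.991
  2_p_x = 0.977126
  3_p_x = 0.92143
  4_p_x = 0.853244
  5_p_x = 0.790104
e_x = 4.5329


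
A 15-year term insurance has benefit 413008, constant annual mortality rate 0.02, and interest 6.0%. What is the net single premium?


NSP = benefit * sum_{k=0}^{n-1} k_p_x * q * v^(k+1)
With constant q=0.02, v=0.943396
Sum = 0.172955
NSP = 413008 * 0.172955
= 71431.8935


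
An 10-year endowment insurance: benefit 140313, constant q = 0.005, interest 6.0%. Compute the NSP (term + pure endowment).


Term component = 5061.0367
Pure endowment = 10_p_x * v^10 * benefit = 0.95111 * 0.558395 * 140313 = 74519.5228
NSP = 79580.5595


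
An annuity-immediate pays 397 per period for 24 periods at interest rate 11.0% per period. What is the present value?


PV = PMT * (1 - (1+i)^(-n)) / i
= 397 * (1 - (1+0.11)^(-24)) / 0.11
= 397 * (1 - 0.081705) / 0.11
= 397 * 8.348137
= 3314.2102


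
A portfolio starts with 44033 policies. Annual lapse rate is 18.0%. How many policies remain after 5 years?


remaining = initial * (1 - lapse)^years
= 44033 * (1 - 0.18)^5
= 44033 * 0.37074
= 16324.7875


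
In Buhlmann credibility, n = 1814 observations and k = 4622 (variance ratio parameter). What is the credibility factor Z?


Z = n / (n + k)
= 1814 / (1814 + 4622)
= 1814 / 6436
= 0.2819


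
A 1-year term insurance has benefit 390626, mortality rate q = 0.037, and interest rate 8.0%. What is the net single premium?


NSP = benefit * q * v
v = 1/(1+i) = 0.925926
NSP = 390626 * 0.037 * 0.925926
= 13382.5574


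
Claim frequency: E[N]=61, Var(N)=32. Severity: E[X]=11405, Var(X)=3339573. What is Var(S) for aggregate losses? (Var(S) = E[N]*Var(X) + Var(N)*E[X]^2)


Var(S) = E[N]*Var(X) + Var(N)*E[X]^2
= 61*3339573 + 32*11405^2
= 203713953 + 4162368800
= 4.3661e+09
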